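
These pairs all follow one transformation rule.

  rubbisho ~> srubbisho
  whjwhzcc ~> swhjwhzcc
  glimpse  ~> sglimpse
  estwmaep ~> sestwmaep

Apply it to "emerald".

In each case the input is transformed by: prepend "s".
"emerald" → "semerald".

semerald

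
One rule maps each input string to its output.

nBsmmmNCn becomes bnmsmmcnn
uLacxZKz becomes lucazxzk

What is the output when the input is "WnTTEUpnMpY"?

nwttuenppmy

What's happening: swap each adjacent pair of characters (1↔2, 3↔4, ...), then convert every letter to lowercase.
Starting from "WnTTEUpnMpY": after the first operation, "nWTTUEnppMY"; after the second, "nwttuenppmy".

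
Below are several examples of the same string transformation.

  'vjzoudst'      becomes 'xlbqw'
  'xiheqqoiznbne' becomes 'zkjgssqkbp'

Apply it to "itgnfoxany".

The rule is to delete the last 3 characters, then shift every letter 2 places forward in the alphabet (wrapping around).
Starting from "itgnfoxany": after the first operation, "itgnfox"; after the second, "kviphqz".

kviphqz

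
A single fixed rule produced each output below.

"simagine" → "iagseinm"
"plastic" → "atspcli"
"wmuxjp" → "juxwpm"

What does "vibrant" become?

barvtin

Rule — take characters alternately from the front and the back (1st, last, 2nd, 2nd-last, ...), then move the last 3 characters to the front (rotate right by 3).
On "vibrant": the first step gives "vtinbar", and the second then gives "barvtin".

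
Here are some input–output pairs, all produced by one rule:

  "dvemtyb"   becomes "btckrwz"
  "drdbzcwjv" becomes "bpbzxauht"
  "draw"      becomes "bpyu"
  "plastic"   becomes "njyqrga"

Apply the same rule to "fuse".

dsqc

What's happening: shift every letter 2 places backward in the alphabet (wrapping around).
Applying that to "fuse" gives "dsqc".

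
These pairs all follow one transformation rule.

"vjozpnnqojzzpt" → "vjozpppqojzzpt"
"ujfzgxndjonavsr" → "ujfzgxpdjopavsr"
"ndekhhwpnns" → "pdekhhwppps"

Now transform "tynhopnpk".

The transformation: replace every "n" with "p".
Applying that to "tynhopnpk" gives "typhopppk".

typhopppk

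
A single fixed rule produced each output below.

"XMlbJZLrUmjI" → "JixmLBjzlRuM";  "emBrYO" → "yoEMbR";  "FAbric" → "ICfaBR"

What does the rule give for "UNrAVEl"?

The pattern: flip the case of every letter, then move the last 2 characters to the front (rotate right by 2).
For "UNrAVEl", step one produces "unRaveL"; step two turns that into "eLunRav".

eLunRav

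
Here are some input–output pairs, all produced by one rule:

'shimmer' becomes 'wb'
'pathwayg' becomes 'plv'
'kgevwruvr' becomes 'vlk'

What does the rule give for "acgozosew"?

rot

The pattern: shift every letter 11 places backward in the alphabet (wrapping around), then keep one character in every 3, starting at position 2 (positions 2nd, 5th, 8th, ...).
On "acgozosew": the first step gives "prvdodhtl", and the second then gives "rot".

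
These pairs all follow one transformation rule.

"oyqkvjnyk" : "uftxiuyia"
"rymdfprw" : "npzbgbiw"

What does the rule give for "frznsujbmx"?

xcetlwhpbj

The rule is to shift every letter 10 places forward in the alphabet (wrapping around), then move the first 3 characters to the end (rotate left by 3).
On "frznsujbmx": the first step gives "pbjxcetlwh", and the second then gives "xcetlwhpbj".
(Check on "rymdfprw": → "biwnpzbg" → "npzbgbiw" ✓)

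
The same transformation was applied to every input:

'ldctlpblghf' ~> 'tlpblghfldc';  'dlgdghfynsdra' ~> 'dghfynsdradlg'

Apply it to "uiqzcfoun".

zcfounuiq

Each output is the input with this applied: move the first 3 characters to the end (rotate left by 3).
Doing the same to "uiqzcfoun": "zcfounuiq".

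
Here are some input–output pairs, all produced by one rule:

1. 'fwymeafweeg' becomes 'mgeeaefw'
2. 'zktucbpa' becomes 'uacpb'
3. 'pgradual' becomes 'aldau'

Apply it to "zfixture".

xetru

The transformation: delete the first 3 characters, then take characters alternately from the front and the back (1st, last, 2nd, 2nd-last, ...).
Starting from "zfixture": after the first operation, "xture"; after the second, "xetru".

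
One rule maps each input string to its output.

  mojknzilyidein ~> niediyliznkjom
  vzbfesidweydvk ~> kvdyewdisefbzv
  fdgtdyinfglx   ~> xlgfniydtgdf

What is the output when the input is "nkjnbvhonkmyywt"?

Each output is the input with this applied: reverse the string.
For "nkjnbvhonkmyywt" the result is "twyymknohvbnjkn".

twyymknohvbnjkn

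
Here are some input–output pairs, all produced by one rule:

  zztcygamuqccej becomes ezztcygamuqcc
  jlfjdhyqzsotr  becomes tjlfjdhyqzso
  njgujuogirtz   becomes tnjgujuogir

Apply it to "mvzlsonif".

imvzlson

Each output is the input with this applied: delete the last character, then move the last character to the front.
"mvzlsonif" → "mvzlsoni" → "imvzlson".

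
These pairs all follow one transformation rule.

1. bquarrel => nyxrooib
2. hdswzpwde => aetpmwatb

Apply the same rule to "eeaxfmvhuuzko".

bbuxjcesrrhwl

In each case the input is transformed by: shift every letter 3 places backward in the alphabet (wrapping around), then swap each adjacent pair of characters (1↔2, 3↔4, ...).
For "eeaxfmvhuuzko" the result is "bbuxjcesrrhwl".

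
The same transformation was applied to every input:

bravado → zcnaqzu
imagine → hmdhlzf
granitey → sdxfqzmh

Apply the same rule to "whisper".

odqvghr

The rule is to move the last 3 characters to the front (rotate right by 3), then shift every letter 1 place backward in the alphabet (wrapping around).
"whisper" → "perwhis" → "odqvghr".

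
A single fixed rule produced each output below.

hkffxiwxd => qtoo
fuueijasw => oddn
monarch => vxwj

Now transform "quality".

zdju

What's happening: shift every letter 9 places forward in the alphabet (wrapping around), then keep only the first 4 characters.
"quality" → "zdjurch" → "zdju".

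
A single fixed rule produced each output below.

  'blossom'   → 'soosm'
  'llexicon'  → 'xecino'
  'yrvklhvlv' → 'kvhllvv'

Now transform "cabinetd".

ibendt

In each case the input is transformed by: delete the first 2 characters, then swap each adjacent pair of characters (1↔2, 3↔4, ...).
On "cabinetd": the first step gives "binetd", and the second then gives "ibendt".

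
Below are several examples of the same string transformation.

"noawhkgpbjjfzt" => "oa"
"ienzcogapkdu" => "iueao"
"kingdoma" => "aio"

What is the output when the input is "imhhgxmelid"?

The pattern: take characters alternately from the front and the back (1st, last, 2nd, 2nd-last, ...), then keep only the vowels.
So "imhhgxmelid" becomes "iie".

iie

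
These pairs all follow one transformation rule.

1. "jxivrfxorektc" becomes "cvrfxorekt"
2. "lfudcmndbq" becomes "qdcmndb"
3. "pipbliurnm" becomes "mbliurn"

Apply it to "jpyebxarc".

The transformation: delete the first 3 characters, then move the last character to the front.
For "jpyebxarc", step one produces "ebxarc"; step two turns that into "cebxar".
(Check on "pipbliurnm": → "bliurnm" → "mbliurn" ✓)

cebxar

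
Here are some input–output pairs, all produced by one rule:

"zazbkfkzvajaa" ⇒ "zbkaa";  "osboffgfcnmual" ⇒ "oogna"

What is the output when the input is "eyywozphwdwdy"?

The transformation: keep one character in every 3, starting at position 1 (positions 1st, 4th, 7th, ...).
Applying that to "eyywozphwdwdy" gives "ewpdy".

ewpdy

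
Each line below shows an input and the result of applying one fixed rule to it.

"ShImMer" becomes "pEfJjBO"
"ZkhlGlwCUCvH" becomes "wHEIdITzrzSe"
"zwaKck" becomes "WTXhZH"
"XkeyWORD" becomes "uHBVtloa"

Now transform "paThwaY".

The transformation: flip the case of every letter, then shift every letter 3 places backward in the alphabet (wrapping around).
Starting from "paThwaY": after the first operation, "PAtHWAy"; after the second, "MXqETXv".

MXqETXv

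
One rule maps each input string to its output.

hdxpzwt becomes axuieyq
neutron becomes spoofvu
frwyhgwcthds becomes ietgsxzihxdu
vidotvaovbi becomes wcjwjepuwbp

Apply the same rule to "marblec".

The transformation: shift every letter 1 place forward in the alphabet (wrapping around), then move the last 3 characters to the front (rotate right by 3).
Starting from "marblec": after the first operation, "nbscmfd"; after the second, "mfdnbsc".
(Check on "neutron": → "ofvuspo" → "spoofvu" ✓)

mfdnbsc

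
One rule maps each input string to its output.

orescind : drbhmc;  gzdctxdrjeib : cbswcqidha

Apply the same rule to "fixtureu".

wstqdt

Looking at the pairs, the operation is to delete the first 2 characters, then shift every letter 1 place backward in the alphabet (wrapping around).
Starting from "fixtureu": after the first operation, "xtureu"; after the second, "wstqdt".
(Check on "orescind": → "escind" → "drbhmc" ✓)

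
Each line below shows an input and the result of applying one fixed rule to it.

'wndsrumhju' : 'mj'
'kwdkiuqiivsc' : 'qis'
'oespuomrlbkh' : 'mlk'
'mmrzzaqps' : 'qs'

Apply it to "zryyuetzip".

ti

What's happening: keep every other character starting from the first (positions 1st, 3rd, 5th, ...), then delete the first 3 characters.
Starting from "zryyuetzip": after the first operation, "zyuti"; after the second, "ti".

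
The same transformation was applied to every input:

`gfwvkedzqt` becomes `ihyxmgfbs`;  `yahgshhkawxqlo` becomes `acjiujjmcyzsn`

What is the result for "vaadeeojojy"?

Rule — delete the last character, then shift every letter 2 places forward in the alphabet (wrapping around).
On "vaadeeojojy": the first step gives "vaadeeojoj", and the second then gives "xccfggqlql".
(Check on "gfwvkedzqt": → "gfwvkedzq" → "ihyxmgfbs" ✓)

xccfggqlql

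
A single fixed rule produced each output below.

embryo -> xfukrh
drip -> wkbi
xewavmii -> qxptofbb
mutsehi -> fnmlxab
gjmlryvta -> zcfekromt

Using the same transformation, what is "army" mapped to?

What's happening: shift every letter 7 places backward in the alphabet (wrapping around).
Applying that to "army" gives "tkfr".

tkfr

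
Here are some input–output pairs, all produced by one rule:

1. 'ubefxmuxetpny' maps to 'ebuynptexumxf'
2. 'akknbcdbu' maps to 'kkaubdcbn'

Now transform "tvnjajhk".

nvtkhjaj

Looking at the pairs, the operation is to reverse the string, then move the last 3 characters to the front (rotate right by 3).
On "tvnjajhk": the first step gives "khjajnvt", and the second then gives "nvtkhjaj".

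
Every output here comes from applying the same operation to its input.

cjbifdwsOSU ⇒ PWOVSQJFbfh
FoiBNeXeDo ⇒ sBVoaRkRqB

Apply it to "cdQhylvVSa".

PQdULYIifN

In each case the input is transformed by: shift every letter 13 places forward in the alphabet (wrapping around) — i.e. ROT13, then flip the case of every letter.
Applying both steps to "cdQhylvVSa": "pqDulyiIFn", then "PQdULYIifN".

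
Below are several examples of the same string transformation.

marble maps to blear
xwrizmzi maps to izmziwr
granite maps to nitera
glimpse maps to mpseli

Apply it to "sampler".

Rule — delete the first character, then move the first 2 characters to the end (rotate left by 2).
Working it through for "sampler": intermediate "ampler", final "pleram".

pleram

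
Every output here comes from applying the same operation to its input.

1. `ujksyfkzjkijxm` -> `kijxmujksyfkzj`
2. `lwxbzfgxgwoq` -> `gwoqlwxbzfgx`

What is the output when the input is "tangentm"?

tmtangen

Looking at the pairs, the operation is to move the first 2 characters to the end (rotate left by 2), then swap the front and back halves of the string.
Applying both steps to "tangentm": "ngentmta", then "tmtangen".
(Check on "ujksyfkzjkijxm": → "ksyfkzjkijxmuj" → "kijxmujksyfkzj" ✓)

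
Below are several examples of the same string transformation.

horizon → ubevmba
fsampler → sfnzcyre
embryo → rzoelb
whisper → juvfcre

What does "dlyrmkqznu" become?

qylezxdmah

Rule — shift every letter 13 places forward in the alphabet (wrapping around) — i.e. ROT13.
"dlyrmkqznu" → "qylezxdmah".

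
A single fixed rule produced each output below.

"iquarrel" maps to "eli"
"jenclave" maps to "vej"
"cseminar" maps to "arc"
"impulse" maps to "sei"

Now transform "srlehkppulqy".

The rule is to move the first character to the end, then keep only the last 3 characters.
For "srlehkppulqy", step one produces "rlehkppulqys"; step two turns that into "qys".

qys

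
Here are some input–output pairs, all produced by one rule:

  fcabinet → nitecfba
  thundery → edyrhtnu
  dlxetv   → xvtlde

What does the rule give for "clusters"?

etsrlcsu

What's happening: swap each adjacent pair of characters (1↔2, 3↔4, ...), then swap the front and back halves of the string.
Doing the same to "clusters": "etsrlcsu".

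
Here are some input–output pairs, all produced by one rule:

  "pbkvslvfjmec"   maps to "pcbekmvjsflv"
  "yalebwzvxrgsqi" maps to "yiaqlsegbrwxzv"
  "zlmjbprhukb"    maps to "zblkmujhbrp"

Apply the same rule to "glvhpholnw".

The rule is to take characters alternately from the front and the back (1st, last, 2nd, 2nd-last, ...).
So "glvhpholnw" becomes "gwlnvlhoph".

gwlnvlhoph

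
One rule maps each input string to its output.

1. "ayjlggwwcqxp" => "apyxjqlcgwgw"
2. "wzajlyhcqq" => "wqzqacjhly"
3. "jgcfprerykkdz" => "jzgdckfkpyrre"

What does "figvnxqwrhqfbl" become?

flibgfvqnhxrqw

Each output is the input with this applied: take characters alternately from the front and the back (1st, last, 2nd, 2nd-last, ...).
Applying that to "figvnxqwrhqfbl" gives "flibgfvqnhxrqw".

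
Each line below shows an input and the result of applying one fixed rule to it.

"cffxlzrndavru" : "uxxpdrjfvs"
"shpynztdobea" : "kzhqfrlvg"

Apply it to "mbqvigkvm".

The pattern: delete the last 3 characters, then shift every letter 8 places backward in the alphabet (wrapping around).
Applying both steps to "mbqvigkvm": "mbqvig", then "etinay".

etinay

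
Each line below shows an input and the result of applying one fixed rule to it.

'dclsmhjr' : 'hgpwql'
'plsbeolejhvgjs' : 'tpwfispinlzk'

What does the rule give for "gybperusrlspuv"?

The pattern: shift every letter 4 places forward in the alphabet (wrapping around), then delete the last 2 characters.
"gybperusrlspuv" → "kcftivywvpwt".
(Check on "plsbeolejhvgjs": → "tpwfispinlzknw" → "tpwfispinlzk" ✓)

kcftivywvpwt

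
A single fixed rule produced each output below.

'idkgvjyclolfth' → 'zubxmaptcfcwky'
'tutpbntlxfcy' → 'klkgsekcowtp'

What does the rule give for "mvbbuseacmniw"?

dmssljvrtdezn

The pattern: shift every letter 9 places backward in the alphabet (wrapping around).
"mvbbuseacmniw" → "dmssljvrtdezn".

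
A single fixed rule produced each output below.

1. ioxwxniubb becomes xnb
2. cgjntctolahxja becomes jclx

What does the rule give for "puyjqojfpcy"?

yop

What's happening: keep one character in every 3, starting at position 3 (positions 3rd, 6th, 9th, ...).
So "puyjqojfpcy" becomes "yop".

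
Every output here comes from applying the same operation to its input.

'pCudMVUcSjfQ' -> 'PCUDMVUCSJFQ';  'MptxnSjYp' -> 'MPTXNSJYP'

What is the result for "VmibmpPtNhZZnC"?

What's happening: convert every letter to uppercase.
Doing the same to "VmibmpPtNhZZnC": "VMIBMPPTNHZZNC".

VMIBMPPTNHZZNC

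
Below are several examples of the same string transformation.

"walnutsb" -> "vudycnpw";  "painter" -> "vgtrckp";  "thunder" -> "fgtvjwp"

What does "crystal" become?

vcnetau

What's happening: shift every letter 2 places forward in the alphabet (wrapping around), then move the last 3 characters to the front (rotate right by 3).
For "crystal" the result is "vcnetau".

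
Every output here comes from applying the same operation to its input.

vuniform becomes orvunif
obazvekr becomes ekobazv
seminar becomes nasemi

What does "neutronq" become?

What's happening: delete the last character, then move the last 2 characters to the front (rotate right by 2).
Applying both steps to "neutronq": "neutron", then "onneutr".

onneutr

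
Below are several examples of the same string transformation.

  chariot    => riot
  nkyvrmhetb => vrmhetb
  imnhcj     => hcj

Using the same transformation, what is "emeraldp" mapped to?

Looking at the pairs, the operation is to delete the first 3 characters.
On "emeraldp" that produces "raldp".

raldp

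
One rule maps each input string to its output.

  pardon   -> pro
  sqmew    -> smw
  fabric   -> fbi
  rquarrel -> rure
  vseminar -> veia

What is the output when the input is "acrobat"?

arbt

What's happening: keep every other character starting from the first (positions 1st, 3rd, 5th, ...).
Applying that to "acrobat" gives "arbt".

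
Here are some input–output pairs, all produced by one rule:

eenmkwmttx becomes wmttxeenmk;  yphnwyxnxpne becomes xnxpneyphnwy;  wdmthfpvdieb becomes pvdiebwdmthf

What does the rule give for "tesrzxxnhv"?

xxnhvtesrz

Each output is the input with this applied: swap the front and back halves of the string.
Doing the same to "tesrzxxnhv": "xxnhvtesrz".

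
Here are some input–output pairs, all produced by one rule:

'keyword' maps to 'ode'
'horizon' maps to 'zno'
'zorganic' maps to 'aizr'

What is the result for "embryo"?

yeb

Rule — move the first 3 characters to the end (rotate left by 3), then keep every other character starting from the second (positions 2nd, 4th, 6th, ...).
Working it through for "embryo": intermediate "ryoemb", final "yeb".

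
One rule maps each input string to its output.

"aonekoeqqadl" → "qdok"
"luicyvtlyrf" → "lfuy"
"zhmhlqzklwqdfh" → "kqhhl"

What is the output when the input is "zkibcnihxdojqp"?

hopkc

In each case the input is transformed by: keep one character in every 3, starting at position 2 (positions 2nd, 5th, 8th, ...), then move the first 2 characters to the end (rotate left by 2).
On "zkibcnihxdojqp": the first step gives "kchop", and the second then gives "hopkc".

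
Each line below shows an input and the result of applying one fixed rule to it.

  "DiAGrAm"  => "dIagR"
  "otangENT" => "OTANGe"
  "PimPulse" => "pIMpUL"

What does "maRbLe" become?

MArB

Looking at the pairs, the operation is to delete the last 2 characters, then flip the case of every letter.
For "maRbLe", step one produces "maRb"; step two turns that into "MArB".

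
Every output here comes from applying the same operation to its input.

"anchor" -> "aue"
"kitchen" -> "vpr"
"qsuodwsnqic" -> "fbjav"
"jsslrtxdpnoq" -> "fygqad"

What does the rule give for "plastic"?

yfv

The rule is to keep every other character starting from the second (positions 2nd, 4th, 6th, ...), then shift every letter 13 places forward in the alphabet (wrapping around) — i.e. ROT13.
So "plastic" becomes "yfv".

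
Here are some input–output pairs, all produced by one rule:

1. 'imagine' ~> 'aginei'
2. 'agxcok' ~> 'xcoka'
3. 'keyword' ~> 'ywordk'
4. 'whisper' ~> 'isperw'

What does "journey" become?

The transformation: move the first 2 characters to the end (rotate left by 2), then delete the last character.
On "journey": the first step gives "urneyjo", and the second then gives "urneyj".

urneyj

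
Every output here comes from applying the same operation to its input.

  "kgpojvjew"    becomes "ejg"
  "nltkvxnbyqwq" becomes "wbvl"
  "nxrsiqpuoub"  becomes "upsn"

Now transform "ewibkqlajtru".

In each case the input is transformed by: reverse the string, then keep one character in every 3, starting at position 2 (positions 2nd, 5th, 8th, ...).
For "ewibkqlajtru", step one produces "urtjalqkbiwe"; step two turns that into "rakw".
(Check on "kgpojvjew": → "wejvjopgk" → "ejg" ✓)

rakw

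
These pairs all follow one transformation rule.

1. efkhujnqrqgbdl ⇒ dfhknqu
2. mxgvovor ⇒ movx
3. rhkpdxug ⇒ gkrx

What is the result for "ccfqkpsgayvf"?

The transformation: sort the characters into alphabetical order, then keep every other character starting from the second (positions 2nd, 4th, 6th, ...).
On "ccfqkpsgayvf": the first step gives "accffgkpqsvy", and the second then gives "cfgpsy".
(Check on "efkhujnqrqgbdl": → "bdefghjklnqqru" → "dfhknqu" ✓)

cfgpsy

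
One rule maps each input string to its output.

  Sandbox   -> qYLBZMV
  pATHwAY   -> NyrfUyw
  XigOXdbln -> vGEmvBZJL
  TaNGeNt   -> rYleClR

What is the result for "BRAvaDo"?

Rule — flip the case of every letter, then shift every letter 2 places backward in the alphabet (wrapping around).
For "BRAvaDo", step one produces "braVAdO"; step two turns that into "zpyTYbM".

zpyTYbM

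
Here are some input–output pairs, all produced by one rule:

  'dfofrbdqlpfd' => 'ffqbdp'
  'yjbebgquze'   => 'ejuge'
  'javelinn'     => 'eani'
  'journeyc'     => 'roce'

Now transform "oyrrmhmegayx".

The pattern: keep every other character starting from the second (positions 2nd, 4th, 6th, ...), then swap each adjacent pair of characters (1↔2, 3↔4, ...).
Working it through for "oyrrmhmegayx": intermediate "yrheax", final "ryehxa".

ryehxa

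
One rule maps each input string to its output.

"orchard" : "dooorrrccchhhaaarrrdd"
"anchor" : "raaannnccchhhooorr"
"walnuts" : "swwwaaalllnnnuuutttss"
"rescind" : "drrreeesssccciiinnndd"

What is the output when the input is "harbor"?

rhhhaaarrrbbbooorr

Each output is the input with this applied: repeat every character 3 times, then move the last character to the front.
For "harbor", step one produces "hhhaaarrrbbbooorrr"; step two turns that into "rhhhaaarrrbbbooorr".
(Check on "walnuts": → "wwwaaalllnnnuuutttsss" → "swwwaaalllnnnuuutttss" ✓)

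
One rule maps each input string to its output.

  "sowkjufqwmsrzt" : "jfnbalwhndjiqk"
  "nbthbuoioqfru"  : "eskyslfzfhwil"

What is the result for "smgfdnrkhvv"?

The transformation: shift every letter 9 places backward in the alphabet (wrapping around).
So "smgfdnrkhvv" becomes "jdxwueibymm".

jdxwueibymm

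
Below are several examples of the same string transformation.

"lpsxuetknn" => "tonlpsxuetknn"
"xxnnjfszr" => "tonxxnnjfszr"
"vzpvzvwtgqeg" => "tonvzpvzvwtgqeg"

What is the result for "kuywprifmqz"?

tonkuywprifmqz

The transformation: prepend "ton".
For "kuywprifmqz" the result is "tonkuywprifmqz".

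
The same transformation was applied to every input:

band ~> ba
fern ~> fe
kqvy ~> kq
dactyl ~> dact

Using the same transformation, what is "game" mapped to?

Rule — delete the last 2 characters.
So "game" becomes "ga".

ga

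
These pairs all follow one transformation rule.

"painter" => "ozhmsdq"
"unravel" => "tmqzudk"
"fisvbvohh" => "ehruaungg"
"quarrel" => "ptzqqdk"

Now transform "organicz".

nqfzmhby

The pattern: shift every letter 1 place backward in the alphabet (wrapping around).
On "organicz" that produces "nqfzmhby".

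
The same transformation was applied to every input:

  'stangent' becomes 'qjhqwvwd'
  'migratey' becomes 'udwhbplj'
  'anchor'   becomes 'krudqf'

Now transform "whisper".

What's happening: shift every letter 3 places forward in the alphabet (wrapping around), then move the first 3 characters to the end (rotate left by 3).
For "whisper", step one produces "zklvshu"; step two turns that into "vshuzkl".

vshuzkl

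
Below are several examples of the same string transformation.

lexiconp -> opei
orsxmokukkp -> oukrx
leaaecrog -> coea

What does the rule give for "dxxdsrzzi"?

The transformation: keep every other character starting from the second (positions 2nd, 4th, 6th, ...), then move the first 2 characters to the end (rotate left by 2).
Applying that to "dxxdsrzzi" gives "rzxd".

rzxd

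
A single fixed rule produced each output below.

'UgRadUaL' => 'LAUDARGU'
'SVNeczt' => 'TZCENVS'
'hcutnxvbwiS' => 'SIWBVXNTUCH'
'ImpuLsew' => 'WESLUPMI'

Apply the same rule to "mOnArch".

What's happening: reverse the string, then convert every letter to uppercase.
So "mOnArch" becomes "HCRANOM".

HCRANOM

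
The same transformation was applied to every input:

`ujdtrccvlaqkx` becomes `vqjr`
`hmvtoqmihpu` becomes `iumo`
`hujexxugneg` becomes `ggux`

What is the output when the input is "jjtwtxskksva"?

In each case the input is transformed by: keep one character in every 3, starting at position 2 (positions 2nd, 5th, 8th, ...), then swap the front and back halves of the string.
Working it through for "jjtwtxskksva": intermediate "jtkv", final "kvjt".

kvjt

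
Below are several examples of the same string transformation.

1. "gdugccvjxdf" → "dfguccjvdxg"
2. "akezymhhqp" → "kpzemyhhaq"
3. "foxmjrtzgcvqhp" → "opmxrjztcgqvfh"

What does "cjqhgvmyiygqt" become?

jthqvgymyiqgc

The rule is to swap the first and last characters, then swap each adjacent pair of characters (1↔2, 3↔4, ...).
Starting from "cjqhgvmyiygqt": after the first operation, "tjqhgvmyiygqc"; after the second, "jthqvgymyiqgc".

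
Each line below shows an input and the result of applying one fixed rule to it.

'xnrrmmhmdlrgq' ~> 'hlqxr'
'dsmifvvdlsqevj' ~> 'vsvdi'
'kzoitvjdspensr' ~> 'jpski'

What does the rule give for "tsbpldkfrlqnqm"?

The transformation: keep one character in every 3, starting at position 1 (positions 1st, 4th, 7th, ...), then move the last 3 characters to the front (rotate right by 3).
Doing the same to "tsbpldkfrlqnqm": "klqtp".

klqtp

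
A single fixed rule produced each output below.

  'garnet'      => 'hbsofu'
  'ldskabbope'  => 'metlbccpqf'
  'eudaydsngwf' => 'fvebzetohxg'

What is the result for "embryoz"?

fncszpa

The pattern: shift every letter 1 place forward in the alphabet (wrapping around).
On "embryoz" that produces "fncszpa".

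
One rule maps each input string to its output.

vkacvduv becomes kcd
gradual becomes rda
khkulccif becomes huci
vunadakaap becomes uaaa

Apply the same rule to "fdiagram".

Each output is the input with this applied: delete the last character, then keep every other character starting from the second (positions 2nd, 4th, 6th, ...).
On "fdiagram": the first step gives "fdiagra", and the second then gives "dar".

dar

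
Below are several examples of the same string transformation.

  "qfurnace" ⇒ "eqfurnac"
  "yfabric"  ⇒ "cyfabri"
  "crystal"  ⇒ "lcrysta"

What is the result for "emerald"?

demeral

The pattern: move the last character to the front.
For "emerald" the result is "demeral".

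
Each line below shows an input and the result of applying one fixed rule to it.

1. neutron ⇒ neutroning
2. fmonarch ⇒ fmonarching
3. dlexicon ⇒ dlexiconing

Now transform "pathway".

The pattern: append "ing".
On "pathway" that produces "pathwaying".

pathwaying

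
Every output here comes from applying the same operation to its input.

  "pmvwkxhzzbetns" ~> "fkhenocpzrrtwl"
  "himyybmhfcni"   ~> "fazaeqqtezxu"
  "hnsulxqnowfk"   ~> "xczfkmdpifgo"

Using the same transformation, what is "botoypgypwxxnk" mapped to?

fctglgqhyqhopp

Each output is the input with this applied: move the last 2 characters to the front (rotate right by 2), then shift every letter 8 places backward in the alphabet (wrapping around).
"botoypgypwxxnk" → "nkbotoypgypwxx" → "fctglgqhyqhopp".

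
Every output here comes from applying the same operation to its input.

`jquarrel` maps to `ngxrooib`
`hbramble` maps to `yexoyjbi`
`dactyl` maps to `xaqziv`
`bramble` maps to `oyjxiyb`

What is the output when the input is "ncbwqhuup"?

zktyenrrm

Each output is the input with this applied: shift every letter 3 places backward in the alphabet (wrapping around), then swap each adjacent pair of characters (1↔2, 3↔4, ...).
Starting from "ncbwqhuup": after the first operation, "kzytnerrm"; after the second, "zktyenrrm".
(Check on "jquarrel": → "gnrxoobi" → "ngxrooib" ✓)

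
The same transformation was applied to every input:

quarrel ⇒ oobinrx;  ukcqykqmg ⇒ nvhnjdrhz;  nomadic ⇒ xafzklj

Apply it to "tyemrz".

jowqvb

The transformation: move the first 3 characters to the end (rotate left by 3), then shift every letter 3 places backward in the alphabet (wrapping around).
For "tyemrz" the result is "jowqvb".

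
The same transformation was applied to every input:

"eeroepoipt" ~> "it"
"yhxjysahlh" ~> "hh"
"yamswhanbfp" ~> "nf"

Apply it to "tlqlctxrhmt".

rm

The transformation: keep every other character starting from the second (positions 2nd, 4th, 6th, ...), then delete the first 3 characters.
Applying both steps to "tlqlctxrhmt": "lltrm", then "rm".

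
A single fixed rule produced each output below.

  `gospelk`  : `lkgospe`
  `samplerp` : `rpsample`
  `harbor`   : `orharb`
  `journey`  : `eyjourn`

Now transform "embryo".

Each output is the input with this applied: move the last 2 characters to the front (rotate right by 2).
Doing the same to "embryo": "yoembr".

yoembr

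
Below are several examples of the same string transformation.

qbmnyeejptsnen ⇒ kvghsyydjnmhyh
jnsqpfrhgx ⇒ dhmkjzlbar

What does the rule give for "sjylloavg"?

Rule — shift every letter 6 places backward in the alphabet (wrapping around).
For "sjylloavg" the result is "mdsffiupa".

mdsffiupa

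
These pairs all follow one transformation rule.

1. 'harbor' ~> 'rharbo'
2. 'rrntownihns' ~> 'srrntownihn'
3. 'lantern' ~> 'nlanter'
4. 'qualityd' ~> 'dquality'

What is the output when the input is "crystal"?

Each output is the input with this applied: move the last character to the front.
So "crystal" becomes "lcrysta".

lcrysta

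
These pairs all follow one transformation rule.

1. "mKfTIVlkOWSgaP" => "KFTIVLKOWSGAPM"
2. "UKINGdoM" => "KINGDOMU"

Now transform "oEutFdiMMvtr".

The pattern: move the first character to the end, then convert every letter to uppercase.
Applying both steps to "oEutFdiMMvtr": "EutFdiMMvtro", then "EUTFDIMMVTRO".

EUTFDIMMVTRO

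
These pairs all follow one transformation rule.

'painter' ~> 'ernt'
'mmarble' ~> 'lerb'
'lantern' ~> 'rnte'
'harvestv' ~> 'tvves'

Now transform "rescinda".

dacin

Each output is the input with this applied: delete the first 3 characters, then move the last 2 characters to the front (rotate right by 2).
For "rescinda", step one produces "cinda"; step two turns that into "dacin".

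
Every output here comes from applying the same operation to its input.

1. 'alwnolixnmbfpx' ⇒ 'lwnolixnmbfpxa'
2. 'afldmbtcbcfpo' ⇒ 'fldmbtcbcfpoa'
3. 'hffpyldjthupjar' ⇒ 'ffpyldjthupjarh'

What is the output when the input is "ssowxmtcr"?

sowxmtcrs

The transformation: move the first character to the end.
For "ssowxmtcr" the result is "sowxmtcrs".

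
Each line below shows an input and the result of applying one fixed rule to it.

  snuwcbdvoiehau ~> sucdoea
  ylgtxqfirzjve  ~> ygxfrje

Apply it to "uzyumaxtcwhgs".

Rule — keep every other character starting from the first (positions 1st, 3rd, 5th, ...).
Applying that to "uzyumaxtcwhgs" gives "uymxchs".

uymxchs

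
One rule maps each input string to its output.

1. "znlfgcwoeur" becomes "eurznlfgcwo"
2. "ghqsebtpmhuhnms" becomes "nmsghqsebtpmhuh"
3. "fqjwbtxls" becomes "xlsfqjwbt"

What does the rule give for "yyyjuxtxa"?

txayyyjux

The pattern: move the last 3 characters to the front (rotate right by 3).
For "yyyjuxtxa" the result is "txayyyjux".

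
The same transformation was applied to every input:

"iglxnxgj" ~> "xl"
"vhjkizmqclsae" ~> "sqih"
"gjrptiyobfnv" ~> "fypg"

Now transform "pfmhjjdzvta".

vjm

Rule — reverse the string, then keep one character in every 3, starting at position 3 (positions 3rd, 6th, 9th, ...).
For "pfmhjjdzvta", step one produces "atvzdjjhmfp"; step two turns that into "vjm".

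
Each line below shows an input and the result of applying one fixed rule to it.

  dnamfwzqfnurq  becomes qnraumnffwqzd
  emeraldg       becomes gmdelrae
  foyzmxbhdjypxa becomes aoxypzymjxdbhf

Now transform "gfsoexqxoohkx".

Rule — take characters alternately from the front and the back (1st, last, 2nd, 2nd-last, ...), then move the first character to the end.
Working it through for "gfsoexqxoohkx": intermediate "gxfkshooeoxxq", final "xfkshooeoxxqg".

xfkshooeoxxqg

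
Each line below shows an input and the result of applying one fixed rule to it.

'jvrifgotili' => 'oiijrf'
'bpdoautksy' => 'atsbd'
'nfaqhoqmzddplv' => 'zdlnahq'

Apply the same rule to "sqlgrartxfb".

rxbslr

Rule — keep every other character starting from the first (positions 1st, 3rd, 5th, ...), then move the last 3 characters to the front (rotate right by 3).
Working it through for "sqlgrartxfb": intermediate "slrrxb", final "rxbslr".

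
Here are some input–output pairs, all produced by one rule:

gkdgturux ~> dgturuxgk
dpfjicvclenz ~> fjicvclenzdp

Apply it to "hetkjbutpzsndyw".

tkjbutpzsndywhe

The transformation: move the first 2 characters to the end (rotate left by 2).
On "hetkjbutpzsndyw" that produces "tkjbutpzsndywhe".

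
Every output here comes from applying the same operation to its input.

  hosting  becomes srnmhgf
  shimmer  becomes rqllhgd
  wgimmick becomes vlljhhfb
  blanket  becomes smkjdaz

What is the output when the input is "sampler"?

What's happening: sort the characters into reverse alphabetical order, then shift every letter 1 place backward in the alphabet (wrapping around).
On "sampler" that produces "rqolkdz".

rqolkdz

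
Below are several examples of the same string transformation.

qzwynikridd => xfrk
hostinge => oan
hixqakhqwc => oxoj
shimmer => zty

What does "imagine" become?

In each case the input is transformed by: keep one character in every 3, starting at position 1 (positions 1st, 4th, 7th, ...), then shift every letter 7 places forward in the alphabet (wrapping around).
On "imagine": the first step gives "ige", and the second then gives "pnl".

pnl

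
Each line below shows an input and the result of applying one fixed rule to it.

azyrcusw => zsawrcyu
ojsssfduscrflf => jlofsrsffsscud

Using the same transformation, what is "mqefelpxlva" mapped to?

Looking at the pairs, the operation is to swap each adjacent pair of characters (1↔2, 3↔4, ...), then take characters alternately from the front and the back (1st, last, 2nd, 2nd-last, ...).
For "mqefelpxlva", step one produces "qmfelexpvla"; step two turns that into "qamlfveplxe".

qamlfveplxe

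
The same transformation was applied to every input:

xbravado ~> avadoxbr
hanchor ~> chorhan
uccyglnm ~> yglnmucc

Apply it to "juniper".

iperjun

What's happening: move the first 3 characters to the end (rotate left by 3).
Applying that to "juniper" gives "iperjun".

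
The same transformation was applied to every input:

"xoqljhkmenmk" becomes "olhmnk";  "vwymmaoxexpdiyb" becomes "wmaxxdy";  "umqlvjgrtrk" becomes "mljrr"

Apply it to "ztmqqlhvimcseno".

The pattern: keep every other character starting from the second (positions 2nd, 4th, 6th, ...).
Doing the same to "ztmqqlhvimcseno": "tqlvmsn".

tqlvmsn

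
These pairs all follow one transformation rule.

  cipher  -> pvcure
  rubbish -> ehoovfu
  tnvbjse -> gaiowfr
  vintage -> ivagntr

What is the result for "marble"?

zneoyr

Rule — shift every letter 13 places forward in the alphabet (wrapping around) — i.e. ROT13.
So "marble" becomes "zneoyr".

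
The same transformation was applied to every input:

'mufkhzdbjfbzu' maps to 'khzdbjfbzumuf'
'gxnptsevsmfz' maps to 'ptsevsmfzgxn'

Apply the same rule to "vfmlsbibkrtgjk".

lsbibkrtgjkvfm

The pattern: move the first 3 characters to the end (rotate left by 3).
On "vfmlsbibkrtgjk" that produces "lsbibkrtgjkvfm".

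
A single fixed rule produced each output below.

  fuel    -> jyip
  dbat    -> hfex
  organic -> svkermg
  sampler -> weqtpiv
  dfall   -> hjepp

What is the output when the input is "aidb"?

In each case the input is transformed by: shift every letter 4 places forward in the alphabet (wrapping around).
"aidb" → "emhf".

emhf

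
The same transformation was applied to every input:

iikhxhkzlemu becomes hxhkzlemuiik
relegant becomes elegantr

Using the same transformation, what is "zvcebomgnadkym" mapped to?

Looking at the pairs, the operation is to swap the front and back halves of the string, then move the last 3 characters to the front (rotate right by 3).
Starting from "zvcebomgnadkym": after the first operation, "gnadkymzvcebom"; after the second, "bomgnadkymzvce".

bomgnadkymzvce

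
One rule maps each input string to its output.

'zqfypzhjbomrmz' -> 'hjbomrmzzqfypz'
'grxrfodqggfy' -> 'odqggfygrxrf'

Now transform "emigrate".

grateemi

In each case the input is transformed by: move the last character to the front, then swap the front and back halves of the string.
For "emigrate", step one produces "eemigrat"; step two turns that into "grateemi".
(Check on "grxrfodqggfy": → "ygrxrfodqggf" → "odqggfygrxrf" ✓)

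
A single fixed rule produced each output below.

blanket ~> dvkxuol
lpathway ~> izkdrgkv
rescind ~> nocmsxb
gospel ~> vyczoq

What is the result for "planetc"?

mvkxodz

What's happening: shift every letter 10 places forward in the alphabet (wrapping around), then swap the first and last characters.
Applying both steps to "planetc": "zvkxodm", then "mvkxodz".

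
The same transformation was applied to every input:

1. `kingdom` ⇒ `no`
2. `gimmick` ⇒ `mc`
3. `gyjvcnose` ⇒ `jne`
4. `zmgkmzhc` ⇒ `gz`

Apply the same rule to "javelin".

vi

What's happening: keep one character in every 3, starting at position 3 (positions 3rd, 6th, 9th, ...).
For "javelin" the result is "vi".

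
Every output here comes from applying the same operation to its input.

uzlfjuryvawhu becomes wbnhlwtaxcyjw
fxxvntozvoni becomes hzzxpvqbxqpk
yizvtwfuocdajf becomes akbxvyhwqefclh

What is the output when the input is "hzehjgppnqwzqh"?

Each output is the input with this applied: shift every letter 2 places forward in the alphabet (wrapping around).
On "hzehjgppnqwzqh" that produces "jbgjlirrpsybsj".

jbgjlirrpsybsj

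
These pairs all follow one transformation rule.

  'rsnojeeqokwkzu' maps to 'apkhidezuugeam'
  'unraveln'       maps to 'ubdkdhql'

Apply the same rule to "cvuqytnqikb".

yarslkgojdg

The transformation: move the last 3 characters to the front (rotate right by 3), then shift every letter 10 places backward in the alphabet (wrapping around).
"cvuqytnqikb" → "ikbcvuqytnq" → "yarslkgojdg".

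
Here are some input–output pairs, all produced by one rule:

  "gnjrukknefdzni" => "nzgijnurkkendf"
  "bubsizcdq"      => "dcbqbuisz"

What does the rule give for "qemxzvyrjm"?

jrqmmezxyv

Rule — move the last 3 characters to the front (rotate right by 3), then swap each adjacent pair of characters (1↔2, 3↔4, ...).
Applying both steps to "qemxzvyrjm": "rjmqemxzvy", then "jrqmmezxyv".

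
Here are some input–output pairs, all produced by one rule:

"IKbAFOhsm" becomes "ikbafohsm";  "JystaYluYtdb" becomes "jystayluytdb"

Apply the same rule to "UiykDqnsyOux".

uiykdqnsyoux

Rule — convert every letter to lowercase.
Applying that to "UiykDqnsyOux" gives "uiykdqnsyoux".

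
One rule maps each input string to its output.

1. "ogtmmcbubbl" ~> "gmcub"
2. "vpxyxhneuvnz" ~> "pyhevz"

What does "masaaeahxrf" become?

The rule is to keep every other character starting from the second (positions 2nd, 4th, 6th, ...).
Doing the same to "masaaeahxrf": "aaehr".

aaehr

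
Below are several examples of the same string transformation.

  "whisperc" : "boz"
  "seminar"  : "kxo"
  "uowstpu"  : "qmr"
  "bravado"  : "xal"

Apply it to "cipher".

Each output is the input with this applied: shift every letter 3 places backward in the alphabet (wrapping around), then keep only the last 3 characters.
On "cipher": the first step gives "zfmebo", and the second then gives "ebo".

ebo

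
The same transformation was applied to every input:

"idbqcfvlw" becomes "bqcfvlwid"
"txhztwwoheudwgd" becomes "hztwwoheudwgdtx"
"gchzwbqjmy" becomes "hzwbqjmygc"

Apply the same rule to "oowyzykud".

Each output is the input with this applied: move the first 2 characters to the end (rotate left by 2).
Applying that to "oowyzykud" gives "wyzykudoo".

wyzykudoo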